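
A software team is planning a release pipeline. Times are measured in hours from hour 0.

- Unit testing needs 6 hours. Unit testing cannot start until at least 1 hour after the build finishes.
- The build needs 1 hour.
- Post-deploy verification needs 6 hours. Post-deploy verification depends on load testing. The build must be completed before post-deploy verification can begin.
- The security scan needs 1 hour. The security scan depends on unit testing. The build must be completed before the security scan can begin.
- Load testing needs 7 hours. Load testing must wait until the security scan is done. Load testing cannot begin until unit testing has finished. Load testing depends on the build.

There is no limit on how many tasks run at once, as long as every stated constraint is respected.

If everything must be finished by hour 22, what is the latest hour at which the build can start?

To finish by hour 22, post-deploy verification (duration 6) must start no later than hour 16.
Load testing feeds into post-deploy verification (must start by hour 16); so load testing must finish by hour 16 and therefore start by hour 9.
The security scan must finish before load testing (must start by hour 9). With a 1-hour duration, the security scan must start by 9 − 1 = hour 8.
For unit testing: the security scan (must start by hour 8); load testing (must start by hour 9). The most restrictive is hour 8; with a 6-hour duration, unit testing must start by hour 2.
The build feeds unit testing (must start by hour 2, minus 1-hour gap → hour 1); the security scan (must start by hour 8); load testing (must start by hour 9); post-deploy verification (must start by hour 16). Taking the minimum, the build must finish by hour 1 and start by 1 − 1 = hour 0.

0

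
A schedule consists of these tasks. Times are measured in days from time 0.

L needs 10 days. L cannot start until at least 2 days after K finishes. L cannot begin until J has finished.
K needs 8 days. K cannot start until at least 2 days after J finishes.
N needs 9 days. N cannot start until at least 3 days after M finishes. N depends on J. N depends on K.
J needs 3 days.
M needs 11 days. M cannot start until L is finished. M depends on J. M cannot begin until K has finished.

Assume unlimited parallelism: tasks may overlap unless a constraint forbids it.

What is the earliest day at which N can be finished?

Nothing blocks J, so it runs from day 0 to day 3.
After J (finishes day 3, plus 2-day gap → day 5), K can start at day 5 and finishes at day 13.
For L: K (finishes day 13, plus 2-day gap → day 15); J (finishes day 3). Taking the maximum gives a start of day 15, and it finishes at 15 + 10 = day 25.
M needs all of L (finishes day 25); J (finishes day 3); K (finishes day 13). That puts its earliest start at day 25; it finishes at 25 + 11 = day 36.
N cannot start until M (finishes day 36, plus 3-day gap → day 39); J (finishes day 3); K (finishes day 13). The controlling bound is day 39, so N finishes at 39 + 9 = day 48.

48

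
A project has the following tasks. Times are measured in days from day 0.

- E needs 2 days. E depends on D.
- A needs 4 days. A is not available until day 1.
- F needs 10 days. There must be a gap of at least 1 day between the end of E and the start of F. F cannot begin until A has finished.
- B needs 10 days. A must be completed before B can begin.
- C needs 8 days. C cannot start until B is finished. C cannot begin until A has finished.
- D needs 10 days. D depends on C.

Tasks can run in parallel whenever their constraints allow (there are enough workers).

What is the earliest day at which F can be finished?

A waits on its own release at day 1, so it starts at day 1 and finishes at 1 + 4 = day 5.
B waits on A (finishes day 5), so it starts at day 5 and finishes at 5 + 10 = day 15.
C needs all of B (finishes day 15); A (finishes day 5). That puts its earliest start at day 15; it finishes at 15 + 8 = day 23.
D waits on C (finishes day 23), so it starts at day 23 and finishes at 23 + 10 = day 33.
E cannot begin until D (finishes day 33). It runs from day 33 to 33 + 2 = day 35.
F has to wait for E (finishes day 35, plus 1-day gap → day 36); A (finishes day 5). The latest of these is day 36, so F runs day 36 to 36 + 10 = day 46.

46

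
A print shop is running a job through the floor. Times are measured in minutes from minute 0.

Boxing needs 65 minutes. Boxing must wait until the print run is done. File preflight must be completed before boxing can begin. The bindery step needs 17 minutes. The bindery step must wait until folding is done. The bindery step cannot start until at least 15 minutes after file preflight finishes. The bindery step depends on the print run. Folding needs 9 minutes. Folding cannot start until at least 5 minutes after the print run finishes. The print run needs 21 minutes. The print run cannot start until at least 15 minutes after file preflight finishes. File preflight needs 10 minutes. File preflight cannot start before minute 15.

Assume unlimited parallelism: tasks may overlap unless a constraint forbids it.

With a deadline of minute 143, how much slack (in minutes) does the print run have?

17

After its own release at minute 15, file preflight can start at minute 15 and finishes at minute 25.
The print run cannot begin until file preflight (finishes minute 25, plus 15-minute gap → minute 40). It runs from minute 40 to 40 + 21 = minute 61.

Working backward from the deadline:
The bindery step has no dependents, so it just needs to finish by minute 143. Starting by 143 − 17 = minute 126 achieves that.
Folding feeds into the bindery step (must start by minute 126); so folding must finish by minute 126 and therefore start by minute 117.
Boxing must finish by minute 143; it takes 65 minutes, so it must start by 143 − 65 = minute 78.
For the print run: folding (must start by minute 117, minus 5-minute gap → minute 112); the bindery step (must start by minute 126); boxing (must start by minute 78). The most restrictive is minute 78; with a 21-minute duration, the print run must start by minute 57.
So the print run can start as early as minute 40 and as late as minute 57, giving 57 − 40 = 17 minutes of slack.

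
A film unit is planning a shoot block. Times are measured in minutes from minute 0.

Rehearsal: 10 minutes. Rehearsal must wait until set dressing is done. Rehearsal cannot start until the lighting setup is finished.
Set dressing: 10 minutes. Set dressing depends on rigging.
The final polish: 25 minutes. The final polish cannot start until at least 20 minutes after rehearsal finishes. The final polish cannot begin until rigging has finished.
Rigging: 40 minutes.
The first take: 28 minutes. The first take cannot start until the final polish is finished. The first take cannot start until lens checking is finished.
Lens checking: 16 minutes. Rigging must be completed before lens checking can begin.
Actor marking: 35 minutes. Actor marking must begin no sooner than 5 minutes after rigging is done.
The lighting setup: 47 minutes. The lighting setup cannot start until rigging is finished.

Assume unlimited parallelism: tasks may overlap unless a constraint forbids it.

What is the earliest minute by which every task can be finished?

Nothing blocks rigging, so it runs from minute 0 to minute 40.
Actor marking waits on rigging (finishes minute 40, plus 5-minute gap → minute 45), so it starts at minute 45 and finishes at 45 + 35 = minute 80.
After rigging (finishes minute 40), lens checking can start at minute 40 and finishes at minute 56.
The lighting setup waits on rigging (finishes minute 40), so it starts at minute 40 and finishes at 40 + 47 = minute 87.
Set dressing waits on rigging (finishes minute 40), so it starts at minute 40 and finishes at 40 + 10 = minute 50.
For rehearsal: set dressing (finishes minute 50); the lighting setup (finishes minute 87). Taking the maximum gives a start of minute 87, and it finishes at 87 + 10 = minute 97.
The final polish has to wait for rehearsal (finishes minute 97, plus 20-minute gap → minute 117); rigging (finishes minute 40). The latest of these is minute 117, so the final polish runs minute 117 to 117 + 25 = minute 142.
The first take cannot start until the final polish (finishes minute 142); lens checking (finishes minute 56). The controlling bound is minute 142, so the first take finishes at 142 + 28 = minute 170.
All tasks are finished once the last one completes. Finish times: Rigging at 40, Set dressing at 50, The lighting setup at 87, Lens checking at 56, Actor marking at 80, Rehearsal at 97, The final polish at 142, The first take at 170. The latest is minute 170.

170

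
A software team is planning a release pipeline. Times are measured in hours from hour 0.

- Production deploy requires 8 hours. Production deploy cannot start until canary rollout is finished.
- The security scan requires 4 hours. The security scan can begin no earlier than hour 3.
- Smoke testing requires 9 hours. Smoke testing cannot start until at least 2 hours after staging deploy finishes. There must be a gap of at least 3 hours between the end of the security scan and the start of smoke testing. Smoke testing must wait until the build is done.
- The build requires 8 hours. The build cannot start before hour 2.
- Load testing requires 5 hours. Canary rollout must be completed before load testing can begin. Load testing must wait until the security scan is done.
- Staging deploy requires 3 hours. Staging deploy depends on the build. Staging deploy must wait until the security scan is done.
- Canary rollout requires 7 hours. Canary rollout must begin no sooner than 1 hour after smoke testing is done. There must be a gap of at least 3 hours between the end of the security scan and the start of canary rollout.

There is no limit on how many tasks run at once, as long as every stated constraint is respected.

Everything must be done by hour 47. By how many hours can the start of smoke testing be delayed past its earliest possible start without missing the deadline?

The security scan cannot begin until its own release at hour 3. It runs from hour 3 to 3 + 4 = hour 7.
The build cannot begin until its own release at hour 2. It runs from hour 2 to 2 + 8 = hour 10.
Staging deploy needs all of the build (finishes hour 10); the security scan (finishes hour 7). That puts its earliest start at hour 10; it finishes at 10 + 3 = hour 13.
Smoke testing has to wait for staging deploy (finishes hour 13, plus 2-hour gap → hour 15); the security scan (finishes hour 7, plus 3-hour gap → hour 10); the build (finishes hour 10). The latest of these is hour 15, so smoke testing runs hour 15 to 15 + 9 = hour 24.

Working backward from the deadline:
Nothing follows load testing; the deadline of hour 47 is its only limit. It must start by 47 − 5 = hour 42.
Production deploy must finish by hour 47; it takes 8 hours, so it must start by 47 − 8 = hour 39.
Canary rollout must finish in time for load testing (must start by hour 42); production deploy (must start by hour 39). The tightest is hour 39, so canary rollout must start by 39 − 7 = hour 32.
Smoke testing must finish before canary rollout (must start by hour 32, minus 1-hour gap → hour 31). With a 9-hour duration, smoke testing must start by 31 − 9 = hour 22.
So smoke testing can start as early as hour 15 and as late as hour 22, giving 22 − 15 = 7 hours of slack.

7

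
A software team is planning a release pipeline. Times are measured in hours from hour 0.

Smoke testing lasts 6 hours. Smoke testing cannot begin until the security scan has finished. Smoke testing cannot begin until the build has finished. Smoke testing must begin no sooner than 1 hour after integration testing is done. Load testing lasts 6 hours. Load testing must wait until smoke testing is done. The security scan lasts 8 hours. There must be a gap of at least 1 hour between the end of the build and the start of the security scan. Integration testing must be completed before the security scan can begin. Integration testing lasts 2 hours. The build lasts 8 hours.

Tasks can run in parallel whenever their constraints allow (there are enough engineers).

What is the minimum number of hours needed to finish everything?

29

Integration testing has no prerequisites, so it starts at hour 0 and finishes at hour 2.
The build has no prerequisites, so it starts at hour 0 and finishes at hour 8.
The security scan cannot start until the build (finishes hour 8, plus 1-hour gap → hour 9); integration testing (finishes hour 2). The controlling bound is hour 9, so the security scan finishes at 9 + 8 = hour 17.
For smoke testing: the security scan (finishes hour 17); the build (finishes hour 8); integration testing (finishes hour 2, plus 1-hour gap → hour 3). Taking the maximum gives a start of hour 17, and it finishes at 17 + 6 = hour 23.
After smoke testing (finishes hour 23), load testing can start at hour 23 and finishes at hour 29.
All tasks are finished once the last one completes. Finish times: The build at 8, Integration testing at 2, The security scan at 17, Smoke testing at 23, Load testing at 29. The latest is hour 29.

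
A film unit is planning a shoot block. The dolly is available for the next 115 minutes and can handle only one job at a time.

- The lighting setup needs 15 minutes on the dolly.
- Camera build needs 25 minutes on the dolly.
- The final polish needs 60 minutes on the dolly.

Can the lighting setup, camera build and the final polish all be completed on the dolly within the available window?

Yes

Running back to back, the jobs need 15 + 25 + 60 = 100 minutes on the dolly.
Since 100 ≤ 115, they fit within the window.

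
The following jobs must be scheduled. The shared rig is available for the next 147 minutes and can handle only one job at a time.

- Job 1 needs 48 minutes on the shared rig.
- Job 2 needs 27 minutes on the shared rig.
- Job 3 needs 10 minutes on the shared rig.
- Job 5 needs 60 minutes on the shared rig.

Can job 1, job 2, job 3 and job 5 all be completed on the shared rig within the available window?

Yes

Running back to back, the jobs need 48 + 27 + 10 + 60 = 145 minutes on the shared rig.
Since 145 ≤ 147, they fit within the window.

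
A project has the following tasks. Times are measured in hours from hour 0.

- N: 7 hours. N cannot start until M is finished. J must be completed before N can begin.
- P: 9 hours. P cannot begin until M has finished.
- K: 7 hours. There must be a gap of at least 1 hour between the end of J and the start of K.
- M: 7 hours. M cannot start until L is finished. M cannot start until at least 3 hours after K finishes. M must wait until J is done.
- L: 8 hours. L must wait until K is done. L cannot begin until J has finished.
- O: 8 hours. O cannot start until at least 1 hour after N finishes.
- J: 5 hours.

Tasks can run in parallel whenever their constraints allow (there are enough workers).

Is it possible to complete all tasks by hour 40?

J has no prerequisites, so it starts at hour 0 and finishes at hour 5.
K cannot begin until J (finishes hour 5, plus 1-hour gap → hour 6). It runs from hour 6 to 6 + 7 = hour 13.
L cannot start until K (finishes hour 13); J (finishes hour 5). The controlling bound is hour 13, so L finishes at 13 + 8 = hour 21.
M cannot start until L (finishes hour 21); K (finishes hour 13, plus 3-hour gap → hour 16); J (finishes hour 5). The controlling bound is hour 21, so M finishes at 21 + 7 = hour 28.
After M (finishes hour 28), P can start at hour 28 and finishes at hour 37.
N has to wait for M (finishes hour 28); J (finishes hour 5). The latest of these is hour 28, so N runs hour 28 to 28 + 7 = hour 35.
O cannot begin until N (finishes hour 35, plus 1-hour gap → hour 36). It runs from hour 36 to 36 + 8 = hour 44.
The earliest everything can be done is hour 44, which is after the deadline of 40, so it is not possible.

No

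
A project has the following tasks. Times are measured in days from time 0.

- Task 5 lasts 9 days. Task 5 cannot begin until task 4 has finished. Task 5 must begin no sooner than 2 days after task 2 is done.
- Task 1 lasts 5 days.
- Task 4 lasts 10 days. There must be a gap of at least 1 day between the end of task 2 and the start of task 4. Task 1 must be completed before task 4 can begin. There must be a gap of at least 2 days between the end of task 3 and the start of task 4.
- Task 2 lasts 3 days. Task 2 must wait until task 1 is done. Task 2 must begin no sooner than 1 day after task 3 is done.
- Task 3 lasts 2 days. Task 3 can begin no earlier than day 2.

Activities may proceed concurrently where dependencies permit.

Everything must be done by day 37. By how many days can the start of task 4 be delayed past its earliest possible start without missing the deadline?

Task 3 waits on its own release at day 2, so it starts at day 2 and finishes at 2 + 2 = day 4.
Nothing blocks task 1, so it runs from day 0 to day 5.
Task 2 needs all of task 1 (finishes day 5); task 3 (finishes day 4, plus 1-day gap → day 5). That puts its earliest start at day 5; it finishes at 5 + 3 = day 8.
Task 4 cannot start until task 2 (finishes day 8, plus 1-day gap → day 9); task 1 (finishes day 5); task 3 (finishes day 4, plus 2-day gap → day 6). The controlling bound is day 9, so task 4 finishes at 9 + 10 = day 19.

Working backward from the deadline:
Task 5 must finish by day 37; it takes 9 days, so it must start by 37 − 9 = day 28.
Task 4 has to be done before task 5 (must start by day 28). That means finishing by day 28, i.e. starting by 28 − 10 = day 18.
So task 4 can start as early as day 9 and as late as day 18, giving 18 − 9 = 9 days of slack.

9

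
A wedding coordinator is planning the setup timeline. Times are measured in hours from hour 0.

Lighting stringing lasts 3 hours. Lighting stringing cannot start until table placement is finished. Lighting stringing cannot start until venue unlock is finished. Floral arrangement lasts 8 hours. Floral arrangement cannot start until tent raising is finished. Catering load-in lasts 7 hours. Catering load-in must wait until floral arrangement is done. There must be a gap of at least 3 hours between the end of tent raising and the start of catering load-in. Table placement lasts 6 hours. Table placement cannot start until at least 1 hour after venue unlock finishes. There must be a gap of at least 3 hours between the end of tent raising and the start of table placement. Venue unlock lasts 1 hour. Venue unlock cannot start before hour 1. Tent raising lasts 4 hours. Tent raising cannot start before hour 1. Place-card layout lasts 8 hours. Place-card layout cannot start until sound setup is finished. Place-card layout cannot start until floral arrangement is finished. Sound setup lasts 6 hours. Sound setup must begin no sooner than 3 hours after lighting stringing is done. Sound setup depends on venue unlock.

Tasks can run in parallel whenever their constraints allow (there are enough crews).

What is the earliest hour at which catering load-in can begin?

13

Tent raising cannot begin until its own release at hour 1. It runs from hour 1 to 1 + 4 = hour 5.
Floral arrangement waits on tent raising (finishes hour 5), so it starts at hour 5 and finishes at 5 + 8 = hour 13.
Catering load-in waits on floral arrangement (finishes hour 13); tent raising (finishes hour 5, plus 3-hour gap → hour 8). The latest of these is hour 13, which is the earliest catering load-in can start.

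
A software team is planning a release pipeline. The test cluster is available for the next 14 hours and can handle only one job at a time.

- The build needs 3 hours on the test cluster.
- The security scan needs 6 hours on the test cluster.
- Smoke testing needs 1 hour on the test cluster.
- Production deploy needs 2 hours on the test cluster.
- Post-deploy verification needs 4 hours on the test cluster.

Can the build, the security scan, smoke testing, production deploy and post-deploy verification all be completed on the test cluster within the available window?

No

Running back to back, the jobs need 3 + 6 + 1 + 2 + 4 = 16 hours on the test cluster.
Since 16 > 14, they cannot all fit.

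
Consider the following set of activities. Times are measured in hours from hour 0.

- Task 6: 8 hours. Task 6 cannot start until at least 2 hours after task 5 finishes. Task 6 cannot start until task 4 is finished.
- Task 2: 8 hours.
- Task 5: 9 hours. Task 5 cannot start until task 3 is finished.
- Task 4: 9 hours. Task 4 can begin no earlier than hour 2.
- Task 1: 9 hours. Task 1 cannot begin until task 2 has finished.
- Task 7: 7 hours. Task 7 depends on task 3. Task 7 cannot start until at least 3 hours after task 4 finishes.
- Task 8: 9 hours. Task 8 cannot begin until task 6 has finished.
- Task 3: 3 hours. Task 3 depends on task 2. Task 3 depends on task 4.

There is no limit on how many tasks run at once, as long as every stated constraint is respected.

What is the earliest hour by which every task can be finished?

42

Task 4 waits on its own release at hour 2, so it starts at hour 2 and finishes at 2 + 9 = hour 11.
Task 2 has no prerequisites, so it starts at hour 0 and finishes at hour 8.
Task 3 needs all of task 2 (finishes hour 8); task 4 (finishes hour 11). That puts its earliest start at hour 11; it finishes at 11 + 3 = hour 14.
For task 7: task 3 (finishes hour 14); task 4 (finishes hour 11, plus 3-hour gap → hour 14). Taking the maximum gives a start of hour 14, and it finishes at 14 + 7 = hour 21.
Task 5 cannot begin until task 3 (finishes hour 14). It runs from hour 14 to 14 + 9 = hour 23.
For task 6: task 5 (finishes hour 23, plus 2-hour gap → hour 25); task 4 (finishes hour 11). Taking the maximum gives a start of hour 25, and it finishes at 25 + 8 = hour 33.
Task 8 cannot begin until task 6 (finishes hour 33). It runs from hour 33 to 33 + 9 = hour 42.
Task 1 cannot begin until task 2 (finishes hour 8). It runs from hour 8 to 8 + 9 = hour 17.
All tasks are finished once the last one completes. Finish times: Task 1 at 17, Task 2 at 8, Task 3 at 14, Task 4 at 11, Task 5 at 23, Task 6 at 33, Task 7 at 21, Task 8 at 42. The latest is hour 42.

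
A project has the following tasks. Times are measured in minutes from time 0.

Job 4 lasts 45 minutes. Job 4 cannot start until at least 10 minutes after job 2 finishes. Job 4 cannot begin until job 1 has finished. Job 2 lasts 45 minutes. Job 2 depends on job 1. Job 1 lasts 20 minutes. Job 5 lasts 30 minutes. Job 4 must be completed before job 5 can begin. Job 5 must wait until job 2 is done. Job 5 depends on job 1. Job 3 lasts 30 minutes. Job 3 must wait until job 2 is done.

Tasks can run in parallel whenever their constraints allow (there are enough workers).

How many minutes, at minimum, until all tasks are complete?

Job 1 has no prerequisites, so it starts at minute 0 and finishes at minute 20.
Job 2 waits on job 1 (finishes minute 20), so it starts at minute 20 and finishes at 20 + 45 = minute 65.
Job 4 has to wait for job 2 (finishes minute 65, plus 10-minute gap → minute 75); job 1 (finishes minute 20). The latest of these is minute 75, so job 4 runs minute 75 to 75 + 45 = minute 120.
Job 5 has to wait for job 4 (finishes minute 120); job 2 (finishes minute 65); job 1 (finishes minute 20). The latest of these is minute 120, so job 5 runs minute 120 to 120 + 30 = minute 150.
Job 3 waits on job 2 (finishes minute 65), so it starts at minute 65 and finishes at 65 + 30 = minute 95.
All tasks are finished once the last one completes. Finish times: Job 1 at 20, Job 2 at 65, Job 3 at 95, Job 4 at 120, Job 5 at 150. The latest is minute 150.

150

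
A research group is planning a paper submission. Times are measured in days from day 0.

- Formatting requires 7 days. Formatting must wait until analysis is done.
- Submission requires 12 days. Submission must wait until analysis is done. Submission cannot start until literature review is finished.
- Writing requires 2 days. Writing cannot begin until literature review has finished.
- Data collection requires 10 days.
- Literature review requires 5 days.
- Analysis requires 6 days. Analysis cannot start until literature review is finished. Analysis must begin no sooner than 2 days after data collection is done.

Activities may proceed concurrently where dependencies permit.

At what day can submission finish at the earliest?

Data collection can start immediately at day 0; it finishes at day 10.
Literature review can start immediately at day 0; it finishes at day 5.
For analysis: literature review (finishes day 5); data collection (finishes day 10, plus 2-day gap → day 12). Taking the maximum gives a start of day 12, and it finishes at 12 + 6 = day 18.
Submission cannot start until analysis (finishes day 18); literature review (finishes day 5). The controlling bound is day 18, so submission finishes at 18 + 12 = day 30.

30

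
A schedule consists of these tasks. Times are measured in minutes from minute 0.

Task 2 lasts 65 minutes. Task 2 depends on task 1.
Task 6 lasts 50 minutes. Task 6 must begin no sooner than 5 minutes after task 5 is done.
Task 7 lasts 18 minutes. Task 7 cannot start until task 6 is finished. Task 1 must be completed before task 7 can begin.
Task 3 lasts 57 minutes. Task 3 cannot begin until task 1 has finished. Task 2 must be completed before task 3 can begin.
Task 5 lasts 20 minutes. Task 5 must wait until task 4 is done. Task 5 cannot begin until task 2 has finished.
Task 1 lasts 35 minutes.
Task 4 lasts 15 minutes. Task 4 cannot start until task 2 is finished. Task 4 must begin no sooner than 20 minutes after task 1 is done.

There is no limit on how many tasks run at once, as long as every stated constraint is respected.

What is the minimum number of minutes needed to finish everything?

Task 1 can start immediately at minute 0; it finishes at minute 35.
Task 2 waits on task 1 (finishes minute 35), so it starts at minute 35 and finishes at 35 + 65 = minute 100.
Task 4 needs all of task 2 (finishes minute 100); task 1 (finishes minute 35, plus 20-minute gap → minute 55). That puts its earliest start at minute 100; it finishes at 100 + 15 = minute 115.
Task 5 needs all of task 4 (finishes minute 115); task 2 (finishes minute 100). That puts its earliest start at minute 115; it finishes at 115 + 20 = minute 135.
After task 5 (finishes minute 135, plus 5-minute gap → minute 140), task 6 can start at minute 140 and finishes at minute 190.
Task 7 cannot start until task 6 (finishes minute 190); task 1 (finishes minute 35). The controlling bound is minute 190, so task 7 finishes at 190 + 18 = minute 208.
Task 3 cannot start until task 1 (finishes minute 35); task 2 (finishes minute 100). The controlling bound is minute 100, so task 3 finishes at 100 + 57 = minute 157.
All tasks are finished once the last one completes. Finish times: Task 1 at 35, Task 2 at 100, Task 3 at 157, Task 4 at 115, Task 5 at 135, Task 6 at 190, Task 7 at 208. The latest is minute 208.

208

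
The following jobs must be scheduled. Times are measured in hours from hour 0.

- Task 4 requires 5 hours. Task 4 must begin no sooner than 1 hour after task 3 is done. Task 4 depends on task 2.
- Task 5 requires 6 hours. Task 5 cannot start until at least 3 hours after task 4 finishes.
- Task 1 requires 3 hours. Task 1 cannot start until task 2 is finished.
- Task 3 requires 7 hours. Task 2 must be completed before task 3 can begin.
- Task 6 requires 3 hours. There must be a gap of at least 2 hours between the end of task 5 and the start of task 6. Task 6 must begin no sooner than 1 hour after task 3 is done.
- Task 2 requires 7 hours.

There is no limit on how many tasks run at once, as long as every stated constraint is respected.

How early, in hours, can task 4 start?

Nothing blocks task 2, so it runs from hour 0 to hour 7.
Task 3 waits on task 2 (finishes hour 7), so it starts at hour 7 and finishes at 7 + 7 = hour 14.
Task 4 waits on task 3 (finishes hour 14, plus 1-hour gap → hour 15); task 2 (finishes hour 7). The latest of these is hour 15, which is the earliest task 4 can start.

15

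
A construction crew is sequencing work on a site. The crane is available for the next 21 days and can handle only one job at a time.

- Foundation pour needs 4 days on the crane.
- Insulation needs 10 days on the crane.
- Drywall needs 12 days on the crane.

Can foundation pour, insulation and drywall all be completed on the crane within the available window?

Running back to back, the jobs need 4 + 10 + 12 = 26 days on the crane.
Since 26 > 21, they cannot all fit.

No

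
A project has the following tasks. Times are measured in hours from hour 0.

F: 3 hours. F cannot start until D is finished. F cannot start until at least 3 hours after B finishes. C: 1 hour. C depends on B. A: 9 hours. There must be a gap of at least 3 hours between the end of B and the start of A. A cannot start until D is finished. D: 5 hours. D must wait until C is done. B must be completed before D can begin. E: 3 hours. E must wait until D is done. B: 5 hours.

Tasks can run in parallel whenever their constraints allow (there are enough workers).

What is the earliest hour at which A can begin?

B has no prerequisites, so it starts at hour 0 and finishes at hour 5.
C cannot begin until B (finishes hour 5). It runs from hour 5 to 5 + 1 = hour 6.
For D: C (finishes hour 6); B (finishes hour 5). Taking the maximum gives a start of hour 6, and it finishes at 6 + 5 = hour 11.
A waits on B (finishes hour 5, plus 3-hour gap → hour 8); D (finishes hour 11). The latest of these is hour 11, which is the earliest A can start.

11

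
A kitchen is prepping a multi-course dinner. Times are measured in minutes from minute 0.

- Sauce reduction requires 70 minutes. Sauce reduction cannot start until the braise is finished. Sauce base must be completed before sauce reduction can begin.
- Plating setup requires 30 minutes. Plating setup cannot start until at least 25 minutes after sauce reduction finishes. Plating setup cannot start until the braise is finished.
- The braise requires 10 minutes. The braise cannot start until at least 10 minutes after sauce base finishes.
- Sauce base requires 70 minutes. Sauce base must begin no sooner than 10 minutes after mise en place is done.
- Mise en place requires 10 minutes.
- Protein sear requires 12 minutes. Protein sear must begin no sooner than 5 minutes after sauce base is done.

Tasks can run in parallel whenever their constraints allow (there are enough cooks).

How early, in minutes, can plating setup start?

Mise en place has no prerequisites, so it starts at minute 0 and finishes at minute 10.
Sauce base cannot begin until mise en place (finishes minute 10, plus 10-minute gap → minute 20). It runs from minute 20 to 20 + 70 = minute 90.
After sauce base (finishes minute 90, plus 10-minute gap → minute 100), the braise can start at minute 100 and finishes at minute 110.
For sauce reduction: the braise (finishes minute 110); sauce base (finishes minute 90). Taking the maximum gives a start of minute 110, and it finishes at 110 + 70 = minute 180.
Plating setup waits on sauce reduction (finishes minute 180, plus 25-minute gap → minute 205); the braise (finishes minute 110). The latest of these is minute 205, which is the earliest plating setup can start.

205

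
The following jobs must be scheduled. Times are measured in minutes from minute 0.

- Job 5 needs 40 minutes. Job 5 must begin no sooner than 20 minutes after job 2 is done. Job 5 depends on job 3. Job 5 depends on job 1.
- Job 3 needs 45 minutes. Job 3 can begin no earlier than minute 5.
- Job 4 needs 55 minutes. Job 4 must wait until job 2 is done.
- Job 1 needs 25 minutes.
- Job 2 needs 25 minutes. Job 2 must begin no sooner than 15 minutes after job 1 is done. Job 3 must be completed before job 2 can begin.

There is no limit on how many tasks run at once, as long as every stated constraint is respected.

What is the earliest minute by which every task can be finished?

After its own release at minute 5, job 3 can start at minute 5 and finishes at minute 50.
Job 1 has no prerequisites, so it starts at minute 0 and finishes at minute 25.
For job 2: job 1 (finishes minute 25, plus 15-minute gap → minute 40); job 3 (finishes minute 50). Taking the maximum gives a start of minute 50, and it finishes at 50 + 25 = minute 75.
Job 5 cannot start until job 2 (finishes minute 75, plus 20-minute gap → minute 95); job 3 (finishes minute 50); job 1 (finishes minute 25). The controlling bound is minute 95, so job 5 finishes at 95 + 40 = minute 135.
After job 2 (finishes minute 75), job 4 can start at minute 75 and finishes at minute 130.
All tasks are finished once the last one completes. Finish times: Job 1 at 25, Job 2 at 75, Job 3 at 50, Job 4 at 130, Job 5 at 135. The latest is minute 135.

135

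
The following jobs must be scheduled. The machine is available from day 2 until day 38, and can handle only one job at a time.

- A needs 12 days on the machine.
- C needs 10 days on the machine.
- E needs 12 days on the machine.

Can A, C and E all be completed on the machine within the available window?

Yes

The machine window is 38 − 2 = 36 days.
Running back to back, the jobs need 12 + 10 + 12 = 34 days on the machine.
Since 34 ≤ 36, they fit within the window.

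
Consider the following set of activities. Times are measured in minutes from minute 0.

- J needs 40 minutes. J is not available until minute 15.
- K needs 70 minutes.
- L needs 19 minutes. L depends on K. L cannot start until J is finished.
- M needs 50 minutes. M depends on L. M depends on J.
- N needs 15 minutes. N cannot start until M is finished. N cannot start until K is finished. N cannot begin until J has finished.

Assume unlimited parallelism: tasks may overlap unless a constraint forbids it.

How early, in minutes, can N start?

K can start immediately at minute 0; it finishes at minute 70.
J waits on its own release at minute 15, so it starts at minute 15 and finishes at 15 + 40 = minute 55.
For L: K (finishes minute 70); J (finishes minute 55). Taking the maximum gives a start of minute 70, and it finishes at 70 + 19 = minute 89.
M cannot start until L (finishes minute 89); J (finishes minute 55). The controlling bound is minute 89, so M finishes at 89 + 50 = minute 139.
N waits on M (finishes minute 139); K (finishes minute 70); J (finishes minute 55). The latest of these is minute 139, which is the earliest N can start.

139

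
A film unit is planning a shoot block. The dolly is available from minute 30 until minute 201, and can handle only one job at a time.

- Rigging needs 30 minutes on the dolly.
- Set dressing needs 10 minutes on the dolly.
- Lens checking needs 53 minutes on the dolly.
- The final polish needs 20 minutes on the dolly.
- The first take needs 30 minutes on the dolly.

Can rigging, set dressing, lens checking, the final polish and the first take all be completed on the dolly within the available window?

Yes

The dolly window is 201 − 30 = 171 minutes.
Running back to back, the jobs need 30 + 10 + 53 + 20 + 30 = 143 minutes on the dolly.
Since 143 ≤ 171, they fit within the window.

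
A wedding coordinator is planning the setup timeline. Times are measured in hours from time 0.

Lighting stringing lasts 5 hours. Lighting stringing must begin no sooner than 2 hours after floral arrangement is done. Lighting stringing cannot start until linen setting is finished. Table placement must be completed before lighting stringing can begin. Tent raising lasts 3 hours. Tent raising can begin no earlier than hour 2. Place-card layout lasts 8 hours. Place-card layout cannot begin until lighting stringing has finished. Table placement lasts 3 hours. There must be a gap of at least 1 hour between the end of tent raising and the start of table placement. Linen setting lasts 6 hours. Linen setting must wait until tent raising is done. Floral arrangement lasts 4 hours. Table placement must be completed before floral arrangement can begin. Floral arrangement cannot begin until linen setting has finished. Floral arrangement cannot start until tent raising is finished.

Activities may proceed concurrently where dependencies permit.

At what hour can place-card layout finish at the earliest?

30

Tent raising waits on its own release at hour 2, so it starts at hour 2 and finishes at 2 + 3 = hour 5.
Linen setting waits on tent raising (finishes hour 5), so it starts at hour 5 and finishes at 5 + 6 = hour 11.
After tent raising (finishes hour 5, plus 1-hour gap → hour 6), table placement can start at hour 6 and finishes at hour 9.
Floral arrangement has to wait for table placement (finishes hour 9); linen setting (finishes hour 11); tent raising (finishes hour 5). The latest of these is hour 11, so floral arrangement runs hour 11 to 11 + 4 = hour 15.
Lighting stringing needs all of floral arrangement (finishes hour 15, plus 2-hour gap → hour 17); linen setting (finishes hour 11); table placement (finishes hour 9). That puts its earliest start at hour 17; it finishes at 17 + 5 = hour 22.
Place-card layout cannot begin until lighting stringing (finishes hour 22). It runs from hour 22 to 22 + 8 = hour 30.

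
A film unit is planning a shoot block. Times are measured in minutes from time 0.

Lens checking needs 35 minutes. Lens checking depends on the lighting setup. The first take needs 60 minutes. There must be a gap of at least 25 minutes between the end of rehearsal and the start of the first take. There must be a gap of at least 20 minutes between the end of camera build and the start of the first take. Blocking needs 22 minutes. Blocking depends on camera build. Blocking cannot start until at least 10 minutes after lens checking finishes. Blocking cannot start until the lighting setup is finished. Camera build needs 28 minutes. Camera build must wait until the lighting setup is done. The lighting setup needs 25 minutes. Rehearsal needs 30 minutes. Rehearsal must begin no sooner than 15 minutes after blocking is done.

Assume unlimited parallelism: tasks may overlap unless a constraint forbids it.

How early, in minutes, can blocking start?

The lighting setup can start immediately at minute 0; it finishes at minute 25.
Lens checking waits on the lighting setup (finishes minute 25), so it starts at minute 25 and finishes at 25 + 35 = minute 60.
After the lighting setup (finishes minute 25), camera build can start at minute 25 and finishes at minute 53.
Blocking waits on camera build (finishes minute 53); lens checking (finishes minute 60, plus 10-minute gap → minute 70); the lighting setup (finishes minute 25). The latest of these is minute 70, which is the earliest blocking can start.

70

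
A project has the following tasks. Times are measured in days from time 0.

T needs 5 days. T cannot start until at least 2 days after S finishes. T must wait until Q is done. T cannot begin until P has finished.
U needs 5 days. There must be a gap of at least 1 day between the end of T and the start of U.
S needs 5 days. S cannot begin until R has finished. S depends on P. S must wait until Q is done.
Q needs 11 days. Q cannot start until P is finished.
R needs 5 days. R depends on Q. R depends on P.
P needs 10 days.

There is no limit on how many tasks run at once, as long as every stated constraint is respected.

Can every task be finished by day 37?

P has no prerequisites, so it starts at day 0 and finishes at day 10.
After P (finishes day 10), Q can start at day 10 and finishes at day 21.
R has to wait for Q (finishes day 21); P (finishes day 10). The latest of these is day 21, so R runs day 21 to 21 + 5 = day 26.
S has to wait for R (finishes day 26); P (finishes day 10); Q (finishes day 21). The latest of these is day 26, so S runs day 26 to 26 + 5 = day 31.
T cannot start until S (finishes day 31, plus 2-day gap → day 33); Q (finishes day 21); P (finishes day 10). The controlling bound is day 33, so T finishes at 33 + 5 = day 38.
After T (finishes day 38, plus 1-day gap → day 39), U can start at day 39 and finishes at day 44.
The earliest everything can be done is day 44, which is after the deadline of 37, so it is not possible.

No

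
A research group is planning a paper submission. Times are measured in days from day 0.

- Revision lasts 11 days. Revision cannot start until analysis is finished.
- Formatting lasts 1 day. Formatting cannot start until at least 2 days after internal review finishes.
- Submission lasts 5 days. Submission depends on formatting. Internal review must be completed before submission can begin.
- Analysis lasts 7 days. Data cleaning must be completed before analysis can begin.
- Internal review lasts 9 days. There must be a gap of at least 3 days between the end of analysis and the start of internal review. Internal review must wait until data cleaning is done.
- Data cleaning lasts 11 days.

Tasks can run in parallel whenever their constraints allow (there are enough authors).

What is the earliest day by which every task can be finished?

38

Data cleaning can start immediately at day 0; it finishes at day 11.
Analysis cannot begin until data cleaning (finishes day 11). It runs from day 11 to 11 + 7 = day 18.
Revision cannot begin until analysis (finishes day 18). It runs from day 18 to 18 + 11 = day 29.
Internal review needs all of analysis (finishes day 18, plus 3-day gap → day 21); data cleaning (finishes day 11). That puts its earliest start at day 21; it finishes at 21 + 9 = day 30.
Formatting waits on internal review (finishes day 30, plus 2-day gap → day 32), so it starts at day 32 and finishes at 32 + 1 = day 33.
Submission cannot start until formatting (finishes day 33); internal review (finishes day 30). The controlling bound is day 33, so submission finishes at 33 + 5 = day 38.
All tasks are finished once the last one completes. Finish times: Data cleaning at 11, Analysis at 18, Internal review at 30, Revision at 29, Formatting at 33, Submission at 38. The latest is day 38.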